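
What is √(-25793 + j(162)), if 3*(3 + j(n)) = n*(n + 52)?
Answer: 4*I*√890 ≈ 119.33*I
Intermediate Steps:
j(n) = -3 + n*(52 + n)/3 (j(n) = -3 + (n*(n + 52))/3 = -3 + (n*(52 + n))/3 = -3 + n*(52 + n)/3)
√(-25793 + j(162)) = √(-25793 + (-3 + (⅓)*162² + (52/3)*162)) = √(-25793 + (-3 + (⅓)*26244 + 2808)) = √(-25793 + (-3 + 8748 + 2808)) = √(-25793 + 11553) = √(-14240) = 4*I*√890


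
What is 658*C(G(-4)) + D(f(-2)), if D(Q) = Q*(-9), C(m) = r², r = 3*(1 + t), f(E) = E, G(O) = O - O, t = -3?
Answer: 23706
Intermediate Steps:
G(O) = 0
r = -6 (r = 3*(1 - 3) = 3*(-2) = -6)
C(m) = 36 (C(m) = (-6)² = 36)
D(Q) = -9*Q
658*C(G(-4)) + D(f(-2)) = 658*36 - 9*(-2) = 23688 + 18 = 23706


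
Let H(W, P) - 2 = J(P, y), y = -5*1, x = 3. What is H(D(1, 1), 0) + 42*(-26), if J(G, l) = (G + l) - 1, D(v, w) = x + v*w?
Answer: -1096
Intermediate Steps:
y = -5
D(v, w) = 3 + v*w
J(G, l) = -1 + G + l
H(W, P) = -4 + P (H(W, P) = 2 + (-1 + P - 5) = 2 + (-6 + P) = -4 + P)
H(D(1, 1), 0) + 42*(-26) = (-4 + 0) + 42*(-26) = -4 - 1092 = -1096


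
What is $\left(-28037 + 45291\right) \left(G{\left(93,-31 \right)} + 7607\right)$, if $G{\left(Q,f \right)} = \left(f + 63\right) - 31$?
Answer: $131268432$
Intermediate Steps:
$G{\left(Q,f \right)} = 32 + f$ ($G{\left(Q,f \right)} = \left(63 + f\right) - 31 = 32 + f$)
$\left(-28037 + 45291\right) \left(G{\left(93,-31 \right)} + 7607\right) = \left(-28037 + 45291\right) \left(\left(32 - 31\right) + 7607\right) = 17254 \left(1 + 7607\right) = 17254 \cdot 7608 = 131268432$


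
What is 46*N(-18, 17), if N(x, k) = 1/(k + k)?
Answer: 23/17 ≈ 1.3529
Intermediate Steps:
N(x, k) = 1/(2*k)
46*N(-18, 17) = 46*((1/2)/17) = 46*((1/2)*(1/17)) = 46*(1/34) = 23/17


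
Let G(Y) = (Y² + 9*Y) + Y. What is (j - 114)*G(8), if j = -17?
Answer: -18864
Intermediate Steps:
G(Y) = Y² + 10*Y
(j - 114)*G(8) = (-17 - 114)*(8*(10 + 8)) = -1048*18 = -131*144 = -18864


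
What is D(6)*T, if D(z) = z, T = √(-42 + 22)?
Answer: 12*I*√5 ≈ 26.833*I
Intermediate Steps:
T = 2*I*√5 (T = √(-20) = 2*I*√5 ≈ 4.4721*I)
D(6)*T = 6*(2*I*√5) = 12*I*√5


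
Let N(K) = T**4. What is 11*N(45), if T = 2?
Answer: 176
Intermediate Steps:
N(K) = 16 (N(K) = 2**4 = 16)
11*N(45) = 11*16 = 176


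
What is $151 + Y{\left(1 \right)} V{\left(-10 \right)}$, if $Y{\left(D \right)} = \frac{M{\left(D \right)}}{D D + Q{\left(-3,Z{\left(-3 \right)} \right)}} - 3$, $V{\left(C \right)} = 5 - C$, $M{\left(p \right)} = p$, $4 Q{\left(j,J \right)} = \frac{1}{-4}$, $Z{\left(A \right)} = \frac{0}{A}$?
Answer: $122$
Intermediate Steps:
$Z{\left(A \right)} = 0$
$Q{\left(j,J \right)} = - \frac{1}{16}$ ($Q{\left(j,J \right)} = \frac{1}{4 \left(-4\right)} = \frac{1}{4} \left(- \frac{1}{4}\right) = - \frac{1}{16}$)
$Y{\left(D \right)} = -3 + \frac{D}{- \frac{1}{16} + D^{2}}$ ($Y{\left(D \right)} = \frac{D}{D D - \frac{1}{16}} - 3 = \frac{D}{D^{2} - \frac{1}{16}} - 3 = \frac{D}{- \frac{1}{16} + D^{2}} - 3 = -3 + \frac{D}{- \frac{1}{16} + D^{2}}$)
$151 + Y{\left(1 \right)} V{\left(-10 \right)} = 151 + \frac{3 - 48 \cdot 1^{2} + 16 \cdot 1}{-1 + 16 \cdot 1^{2}} \left(5 - -10\right) = 151 + \frac{3 - 48 + 16}{-1 + 16 \cdot 1} \left(5 + 10\right) = 151 + \frac{3 - 48 + 16}{-1 + 16} \cdot 15 = 151 + \frac{1}{15} \left(-29\right) 15 = 151 - 29 = 122$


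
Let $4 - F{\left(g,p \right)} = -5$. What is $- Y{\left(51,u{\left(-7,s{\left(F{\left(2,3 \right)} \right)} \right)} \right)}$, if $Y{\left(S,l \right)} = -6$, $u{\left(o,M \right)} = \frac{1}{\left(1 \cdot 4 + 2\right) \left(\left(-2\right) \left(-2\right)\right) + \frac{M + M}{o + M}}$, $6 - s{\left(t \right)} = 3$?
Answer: $6$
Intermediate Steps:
$F{\left(g,p \right)} = 9$ ($F{\left(g,p \right)} = 4 - -5 = 4 + 5 = 9$)
$s{\left(t \right)} = 3$ ($s{\left(t \right)} = 6 - 3 = 3$)
$u{\left(o,M \right)} = \frac{1}{24 + \frac{2 M}{M + o}}$ ($u{\left(o,M \right)} = \frac{1}{\left(4 + 2\right) 4 + \frac{2 M}{M + o}} = \frac{1}{6 \cdot 4 + \frac{2 M}{M + o}} = \frac{1}{24 + \frac{2 M}{M + o}}$)
$- Y{\left(51,u{\left(-7,s{\left(F{\left(2,3 \right)} \right)} \right)} \right)} = \left(-1\right) \left(-6\right) = 6$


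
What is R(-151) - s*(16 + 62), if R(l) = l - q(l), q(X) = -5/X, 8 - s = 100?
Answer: 1060770/151 ≈ 7025.0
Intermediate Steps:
s = -92 (s = 8 - 1*100 = 8 - 100 = -92)
R(l) = l + 5/l (R(l) = l - (-5)/l = l + 5/l)
R(-151) - s*(16 + 62) = (-151 + 5/(-151)) - (-92)*(16 + 62) = (-151 + 5*(-1/151)) - (-92)*78 = (-151 - 5/151) - 1*(-7176) = -22806/151 + 7176 = 1060770/151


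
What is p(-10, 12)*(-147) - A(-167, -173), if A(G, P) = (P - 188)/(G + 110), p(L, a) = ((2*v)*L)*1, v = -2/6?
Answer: -2959/3 ≈ -986.33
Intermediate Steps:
v = -⅓ (v = -2*⅙ = -⅓ ≈ -0.33333)
p(L, a) = -2*L/3 (p(L, a) = ((2*(-⅓))*L)*1 = -2*L/3*1 = -2*L/3)
A(G, P) = (-188 + P)/(110 + G)
p(-10, 12)*(-147) - A(-167, -173) = -⅔*(-10)*(-147) - (-188 - 173)/(110 - 167) = (20/3)*(-147) - (-361)/(-57) = -980 - (-1)*(-361)/57 = -980 - 1*19/3 = -980 - 19/3 = -2959/3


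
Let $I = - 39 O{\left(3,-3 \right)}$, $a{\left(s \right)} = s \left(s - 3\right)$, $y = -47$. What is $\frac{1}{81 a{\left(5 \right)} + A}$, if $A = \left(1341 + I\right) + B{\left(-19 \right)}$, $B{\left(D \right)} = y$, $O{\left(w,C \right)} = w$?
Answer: $\frac{1}{1987} \approx 0.00050327$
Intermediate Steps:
$a{\left(s \right)} = s \left(-3 + s\right)$
$B{\left(D \right)} = -47$
$I = -117$ ($I = \left(-39\right) 3 = -117$)
$A = 1177$ ($A = \left(1341 - 117\right) - 47 = 1224 - 47 = 1177$)
$\frac{1}{81 a{\left(5 \right)} + A} = \frac{1}{81 \cdot 5 \left(-3 + 5\right) + 1177} = \frac{1}{81 \cdot 5 \cdot 2 + 1177} = \frac{1}{81 \cdot 10 + 1177} = \frac{1}{810 + 1177} = \frac{1}{1987}$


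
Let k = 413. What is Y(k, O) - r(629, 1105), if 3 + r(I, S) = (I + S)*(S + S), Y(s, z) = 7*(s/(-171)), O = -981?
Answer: -655298318/171 ≈ -3.8322e+6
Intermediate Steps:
Y(s, z) = -7*s/171 (Y(s, z) = 7*(s*(-1/171)) = 7*(-s/171) = -7*s/171)
r(I, S) = -3 + 2*S*(I + S) (r(I, S) = -3 + (I + S)*(S + S) = -3 + (I + S)*(2*S) = -3 + 2*S*(I + S))
Y(k, O) - r(629, 1105) = -7/171*413 - (-3 + 2*1105² + 2*629*1105) = -2891/171 - (-3 + 2*1221025 + 1390090) = -2891/171 - (-3 + 2442050 + 1390090) = -2891/171 - 1*3832137 = -2891/171 - 3832137 = -655298318/171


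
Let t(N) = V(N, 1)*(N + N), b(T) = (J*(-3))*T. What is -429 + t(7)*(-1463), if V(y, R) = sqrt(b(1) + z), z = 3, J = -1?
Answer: -429 - 20482*sqrt(6) ≈ -50599.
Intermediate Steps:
b(T) = 3*T (b(T) = (-1*(-3))*T = 3*T)
V(y, R) = sqrt(6) (V(y, R) = sqrt(3*1 + 3) = sqrt(3 + 3) = sqrt(6))
t(N) = 2*N*sqrt(6) (t(N) = sqrt(6)*(N + N) = sqrt(6)*(2*N) = 2*N*sqrt(6))
-429 + t(7)*(-1463) = -429 + (2*7*sqrt(6))*(-1463) = -429 + (14*sqrt(6))*(-1463) = -429 - 20482*sqrt(6)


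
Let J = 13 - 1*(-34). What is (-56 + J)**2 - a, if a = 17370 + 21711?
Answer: -39000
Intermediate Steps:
a = 39081
J = 47 (J = 13 + 34 = 47)
(-56 + J)**2 - a = (-56 + 47)**2 - 1*39081 = (-9)**2 - 39081 = 81 - 39081 = -39000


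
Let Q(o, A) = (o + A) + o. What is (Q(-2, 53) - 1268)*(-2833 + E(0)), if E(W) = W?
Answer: 3453427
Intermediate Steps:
Q(o, A) = A + 2*o (Q(o, A) = (A + o) + o = A + 2*o)
(Q(-2, 53) - 1268)*(-2833 + E(0)) = ((53 + 2*(-2)) - 1268)*(-2833 + 0) = ((53 - 4) - 1268)*(-2833) = (49 - 1268)*(-2833) = -1219*(-2833) = 3453427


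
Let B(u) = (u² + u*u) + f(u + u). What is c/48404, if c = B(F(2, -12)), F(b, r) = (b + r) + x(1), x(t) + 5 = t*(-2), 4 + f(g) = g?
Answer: 135/12101 ≈ 0.011156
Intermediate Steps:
f(g) = -4 + g
x(t) = -5 - 2*t (x(t) = -5 + t*(-2) = -5 - 2*t)
F(b, r) = -7 + b + r (F(b, r) = (b + r) + (-5 - 2*1) = (b + r) + (-5 - 2) = (b + r) - 7 = -7 + b + r)
B(u) = -4 + 2*u + 2*u² (B(u) = (u² + u*u) + (-4 + (u + u)) = (u² + u²) + (-4 + 2*u) = 2*u² + (-4 + 2*u) = -4 + 2*u + 2*u²)
c = 540 (c = -4 + 2*(-7 + 2 - 12) + 2*(-7 + 2 - 12)² = -4 + 2*(-17) + 2*(-17)² = -4 - 34 + 2*289 = -4 - 34 + 578 = 540)
c/48404 = 540/48404 = 540*(1/48404) = 135/12101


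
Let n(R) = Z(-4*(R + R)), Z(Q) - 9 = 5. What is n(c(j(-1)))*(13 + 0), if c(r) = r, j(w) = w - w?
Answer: 182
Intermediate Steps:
j(w) = 0
Z(Q) = 14 (Z(Q) = 9 + 5 = 14)
n(R) = 14
n(c(j(-1)))*(13 + 0) = 14*(13 + 0) = 14*13 = 182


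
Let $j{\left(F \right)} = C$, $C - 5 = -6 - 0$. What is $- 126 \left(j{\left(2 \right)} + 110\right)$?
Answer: $-13734$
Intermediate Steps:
$C = -1$ ($C = 5 - 6 = -1$)
$j{\left(F \right)} = -1$
$- 126 \left(j{\left(2 \right)} + 110\right) = - 126 \left(-1 + 110\right) = \left(-126\right) 109 = -13734$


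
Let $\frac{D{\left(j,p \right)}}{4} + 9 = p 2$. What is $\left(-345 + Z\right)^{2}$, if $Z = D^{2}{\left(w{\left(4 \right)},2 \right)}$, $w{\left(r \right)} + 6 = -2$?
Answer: $3025$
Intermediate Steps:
$w{\left(r \right)} = -8$ ($w{\left(r \right)} = -6 - 2 = -8$)
$D{\left(j,p \right)} = -36 + 8 p$ ($D{\left(j,p \right)} = -36 + 4 p 2 = -36 + 4 \cdot 2 p = -36 + 8 p$)
$Z = 400$ ($Z = \left(-36 + 8 \cdot 2\right)^{2} = \left(-36 + 16\right)^{2} = \left(-20\right)^{2} = 400$)
$\left(-345 + Z\right)^{2} = \left(-345 + 400\right)^{2} = 55^{2} = 3025$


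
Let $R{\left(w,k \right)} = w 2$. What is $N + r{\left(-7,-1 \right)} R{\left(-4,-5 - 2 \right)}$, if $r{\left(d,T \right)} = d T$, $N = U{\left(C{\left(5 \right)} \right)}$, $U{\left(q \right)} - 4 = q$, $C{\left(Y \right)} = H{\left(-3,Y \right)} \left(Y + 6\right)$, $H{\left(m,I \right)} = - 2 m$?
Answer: $14$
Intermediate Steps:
$C{\left(Y \right)} = 36 + 6 Y$ ($C{\left(Y \right)} = \left(-2\right) \left(-3\right) \left(Y + 6\right) = 6 \left(6 + Y\right) = 36 + 6 Y$)
$U{\left(q \right)} = 4 + q$
$R{\left(w,k \right)} = 2 w$
$N = 70$ ($N = 4 + \left(36 + 6 \cdot 5\right) = 4 + \left(36 + 30\right) = 4 + 66 = 70$)
$r{\left(d,T \right)} = T d$
$N + r{\left(-7,-1 \right)} R{\left(-4,-5 - 2 \right)} = 70 + \left(-1\right) \left(-7\right) 2 \left(-4\right) = 70 + 7 \left(-8\right) = 70 - 56 = 14$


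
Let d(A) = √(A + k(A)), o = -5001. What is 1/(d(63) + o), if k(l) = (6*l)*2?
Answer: -1667/8336394 - √91/8336394 ≈ -0.00020111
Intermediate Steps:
k(l) = 12*l
d(A) = √13*√A (d(A) = √(A + 12*A) = √(13*A) = √13*√A)
1/(d(63) + o) = 1/(√13*√63 - 5001) = 1/(√13*(3*√7) - 5001) = 1/(3*√91 - 5001) = 1/(-5001 + 3*√91)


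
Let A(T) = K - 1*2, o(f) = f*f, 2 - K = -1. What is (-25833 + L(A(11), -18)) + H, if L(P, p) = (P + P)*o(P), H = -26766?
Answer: -52597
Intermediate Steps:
K = 3 (K = 2 - 1*(-1) = 2 + 1 = 3)
o(f) = f**2
A(T) = 1 (A(T) = 3 - 1*2 = 3 - 2 = 1)
L(P, p) = 2*P**3 (L(P, p) = (P + P)*P**2 = (2*P)*P**2 = 2*P**3)
(-25833 + L(A(11), -18)) + H = (-25833 + 2*1**3) - 26766 = (-25833 + 2*1) - 26766 = (-25833 + 2) - 26766 = -25831 - 26766 = -52597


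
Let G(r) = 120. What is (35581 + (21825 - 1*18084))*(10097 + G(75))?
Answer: 401752874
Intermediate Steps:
(35581 + (21825 - 1*18084))*(10097 + G(75)) = (35581 + (21825 - 1*18084))*(10097 + 120) = (35581 + (21825 - 18084))*10217 = (35581 + 3741)*10217 = 39322*10217 = 401752874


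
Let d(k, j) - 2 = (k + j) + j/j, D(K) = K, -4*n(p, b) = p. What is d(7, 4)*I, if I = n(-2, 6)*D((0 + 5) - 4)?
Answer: 7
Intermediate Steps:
n(p, b) = -p/4
I = ½ (I = (-¼*(-2))*((0 + 5) - 4) = (5 - 4)/2 = (½)*1 = ½ ≈ 0.50000)
d(k, j) = 3 + j + k (d(k, j) = 2 + ((k + j) + j/j) = 2 + ((j + k) + 1) = 2 + (1 + j + k) = 3 + j + k)
d(7, 4)*I = (3 + 4 + 7)*(½) = 14*(½) = 7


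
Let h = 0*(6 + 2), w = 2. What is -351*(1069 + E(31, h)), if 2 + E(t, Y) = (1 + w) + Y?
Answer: -375570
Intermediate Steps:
h = 0 (h = 0*8 = 0)
E(t, Y) = 1 + Y (E(t, Y) = -2 + ((1 + 2) + Y) = -2 + (3 + Y) = 1 + Y)
-351*(1069 + E(31, h)) = -351*(1069 + (1 + 0)) = -351*(1069 + 1) = -351*1070 = -375570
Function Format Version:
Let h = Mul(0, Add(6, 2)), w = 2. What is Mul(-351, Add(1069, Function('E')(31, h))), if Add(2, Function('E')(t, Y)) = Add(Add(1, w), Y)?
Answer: -375570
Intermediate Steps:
h = 0 (h = Mul(0, 8) = 0)
Function('E')(t, Y) = Add(1, Y) (Function('E')(t, Y) = Add(-2, Add(Add(1, 2), Y)) = Add(-2, Add(3, Y)) = Add(1, Y))
Mul(-351, Add(1069, Function('E')(31, h))) = Mul(-351, Add(1069, Add(1, 0))) = Mul(-351, Add(1069, 1)) = Mul(-351, 1070) = -375570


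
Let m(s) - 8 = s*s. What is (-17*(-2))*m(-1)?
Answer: 306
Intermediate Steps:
m(s) = 8 + s² (m(s) = 8 + s*s = 8 + s²)
(-17*(-2))*m(-1) = (-17*(-2))*(8 + (-1)²) = 34*(8 + 1) = 34*9 = 306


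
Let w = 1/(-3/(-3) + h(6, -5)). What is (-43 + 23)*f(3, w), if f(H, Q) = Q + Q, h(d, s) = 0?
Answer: -40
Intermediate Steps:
w = 1 (w = 1/(-3/(-3) + 0) = 1/(-3*(-⅓) + 0) = 1/(1 + 0) = 1/1 = 1)
f(H, Q) = 2*Q
(-43 + 23)*f(3, w) = (-43 + 23)*(2*1) = -20*2 = -40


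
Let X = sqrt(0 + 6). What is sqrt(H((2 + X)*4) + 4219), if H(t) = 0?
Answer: sqrt(4219) ≈ 64.954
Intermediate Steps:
X = sqrt(6) ≈ 2.4495
sqrt(H((2 + X)*4) + 4219) = sqrt(0 + 4219) = sqrt(4219)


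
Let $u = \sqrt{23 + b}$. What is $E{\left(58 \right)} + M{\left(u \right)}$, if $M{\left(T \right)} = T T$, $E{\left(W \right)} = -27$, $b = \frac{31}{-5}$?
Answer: $- \frac{51}{5} \approx -10.2$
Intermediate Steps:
$b = - \frac{31}{5}$ ($b = 31 \left(- \frac{1}{5}\right) = - \frac{31}{5} \approx -6.2$)
$u = \frac{2 \sqrt{105}}{5}$ ($u = \sqrt{23 - \frac{31}{5}} = \sqrt{\frac{84}{5}} = \frac{2 \sqrt{105}}{5} \approx 4.0988$)
$M{\left(T \right)} = T^{2}$
$E{\left(58 \right)} + M{\left(u \right)} = -27 + \left(\frac{2 \sqrt{105}}{5}\right)^{2} = -27 + \frac{84}{5} = - \frac{51}{5}$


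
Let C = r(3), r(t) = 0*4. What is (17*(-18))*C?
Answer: 0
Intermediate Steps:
r(t) = 0
C = 0
(17*(-18))*C = (17*(-18))*0 = -306*0 = 0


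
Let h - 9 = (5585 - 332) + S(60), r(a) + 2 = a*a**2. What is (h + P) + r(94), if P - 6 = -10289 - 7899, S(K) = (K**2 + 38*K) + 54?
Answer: 823596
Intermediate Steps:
S(K) = 54 + K**2 + 38*K
r(a) = -2 + a**3 (r(a) = -2 + a*a**2 = -2 + a**3)
P = -18182 (P = 6 + (-10289 - 7899) = 6 - 18188 = -18182)
h = 11196 (h = 9 + ((5585 - 332) + (54 + 60**2 + 38*60)) = 9 + (5253 + (54 + 3600 + 2280)) = 9 + (5253 + 5934) = 9 + 11187 = 11196)
(h + P) + r(94) = (11196 - 18182) + (-2 + 94**3) = -6986 + (-2 + 830584) = -6986 + 830582 = 823596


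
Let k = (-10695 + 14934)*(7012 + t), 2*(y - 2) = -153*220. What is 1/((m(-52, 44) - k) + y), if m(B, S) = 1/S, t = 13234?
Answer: -44/3776943367 ≈ -1.1650e-8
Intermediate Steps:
y = -16828 (y = 2 + (-153*220)/2 = 2 + (1/2)*(-33660) = 2 - 16830 = -16828)
k = 85822794 (k = (-10695 + 14934)*(7012 + 13234) = 4239*20246 = 85822794)
1/((m(-52, 44) - k) + y) = 1/((1/44 - 1*85822794) - 16828) = 1/((1/44 - 85822794) - 16828) = 1/(-3776202935/44 - 16828) = 1/(-3776943367/44) = -44/3776943367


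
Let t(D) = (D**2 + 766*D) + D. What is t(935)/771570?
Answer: 159137/77157 ≈ 2.0625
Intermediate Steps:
t(D) = D**2 + 767*D
t(935)/771570 = (935*(767 + 935))/771570 = (935*1702)*(1/771570) = 1591370*(1/771570) = 159137/77157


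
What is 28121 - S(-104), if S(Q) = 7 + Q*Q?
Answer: 17298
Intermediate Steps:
S(Q) = 7 + Q²
28121 - S(-104) = 28121 - (7 + (-104)²) = 28121 - (7 + 10816) = 28121 - 1*10823 = 28121 - 10823 = 17298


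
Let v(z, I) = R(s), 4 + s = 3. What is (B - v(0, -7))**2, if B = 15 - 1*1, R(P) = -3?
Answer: 289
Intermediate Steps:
s = -1 (s = -4 + 3 = -1)
v(z, I) = -3
B = 14 (B = 15 - 1 = 14)
(B - v(0, -7))**2 = (14 - 1*(-3))**2 = (14 + 3)**2 = 17**2 = 289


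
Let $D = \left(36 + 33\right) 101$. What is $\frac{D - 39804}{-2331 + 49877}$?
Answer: $- \frac{32835}{47546} \approx -0.69059$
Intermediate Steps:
$D = 6969$ ($D = 69 \cdot 101 = 6969$)
$\frac{D - 39804}{-2331 + 49877} = \frac{6969 - 39804}{-2331 + 49877} = - \frac{32835}{47546}$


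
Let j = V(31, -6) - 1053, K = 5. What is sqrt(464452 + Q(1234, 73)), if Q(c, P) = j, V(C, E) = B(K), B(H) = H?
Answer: 46*sqrt(219) ≈ 680.74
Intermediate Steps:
V(C, E) = 5
j = -1048 (j = 5 - 1053 = -1048)
Q(c, P) = -1048
sqrt(464452 + Q(1234, 73)) = sqrt(464452 - 1048) = sqrt(463404) = 46*sqrt(219)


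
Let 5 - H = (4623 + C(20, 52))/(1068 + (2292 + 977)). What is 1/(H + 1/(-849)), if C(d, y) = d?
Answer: 3682113/14464321 ≈ 0.25457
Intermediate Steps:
H = 17042/4337 (H = 5 - (4623 + 20)/(1068 + (2292 + 977)) = 5 - 4643/(1068 + 3269) = 5 - 4643/4337 = 17042/4337 ≈ 3.9294)
1/(H + 1/(-849)) = 1/(17042/4337 + 1/(-849)) = 1/(17042/4337 - 1/849) = 1/(14464321/3682113) = 3682113/14464321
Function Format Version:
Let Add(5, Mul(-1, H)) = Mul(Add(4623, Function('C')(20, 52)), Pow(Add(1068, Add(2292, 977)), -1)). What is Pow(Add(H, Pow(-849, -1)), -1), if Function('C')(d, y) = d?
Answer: Rational(3682113, 14464321) ≈ 0.25457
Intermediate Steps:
H = Rational(17042, 4337) (H = Add(5, Mul(-1, Mul(Add(4623, 20), Pow(Add(1068, Add(2292, 977)), -1)))) = Add(5, Mul(-1, Mul(4643, Pow(Add(1068, 3269), -1)))) = Add(5, Mul(-1, Mul(4643, Pow(4337, -1)))) = Add(5, Mul(-1, Mul(4643, Rational(1, 4337)))) = Add(5, Mul(-1, Rational(4643, 4337))) = Add(5, Rational(-4643, 4337)) = Rational(17042, 4337) ≈ 3.9294)
Pow(Add(H, Pow(-849, -1)), -1) = Pow(Add(Rational(17042, 4337), Pow(-849, -1)), -1) = Pow(Add(Rational(17042, 4337), Rational(-1, 849)), -1) = Pow(Rational(14464321, 3682113), -1) = Rational(3682113, 14464321)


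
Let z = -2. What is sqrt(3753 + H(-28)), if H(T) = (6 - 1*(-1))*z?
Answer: sqrt(3739) ≈ 61.147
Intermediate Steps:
H(T) = -14 (H(T) = (6 - 1*(-1))*(-2) = (6 + 1)*(-2) = 7*(-2) = -14)
sqrt(3753 + H(-28)) = sqrt(3753 - 14) = sqrt(3739)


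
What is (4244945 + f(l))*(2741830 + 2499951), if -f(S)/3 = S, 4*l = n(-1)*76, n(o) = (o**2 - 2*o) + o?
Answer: 22250474484011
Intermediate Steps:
n(o) = o**2 - o
l = 38 (l = (-(-1 - 1)*76)/4 = (-1*(-2)*76)/4 = (2*76)/4 = (1/4)*152 = 38)
f(S) = -3*S
(4244945 + f(l))*(2741830 + 2499951) = (4244945 - 3*38)*(2741830 + 2499951) = (4244945 - 114)*5241781 = 4244831*5241781 = 22250474484011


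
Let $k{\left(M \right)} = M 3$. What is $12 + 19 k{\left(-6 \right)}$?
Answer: $-330$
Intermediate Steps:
$k{\left(M \right)} = 3 M$
$12 + 19 k{\left(-6 \right)} = 12 + 19 \cdot 3 \left(-6\right) = 12 + 19 \left(-18\right) = 12 - 342 = -330$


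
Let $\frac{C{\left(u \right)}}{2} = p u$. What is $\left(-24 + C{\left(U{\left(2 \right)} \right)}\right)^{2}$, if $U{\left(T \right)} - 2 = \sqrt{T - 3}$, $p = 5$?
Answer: $-84 - 80 i \approx -84.0 - 80.0 i$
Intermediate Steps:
$U{\left(T \right)} = 2 + \sqrt{-3 + T}$ ($U{\left(T \right)} = 2 + \sqrt{T - 3} = 2 + \sqrt{-3 + T}$)
$C{\left(u \right)} = 10 u$ ($C{\left(u \right)} = 2 \cdot 5 u = 10 u$)
$\left(-24 + C{\left(U{\left(2 \right)} \right)}\right)^{2} = \left(-24 + 10 \left(2 + \sqrt{-3 + 2}\right)\right)^{2} = \left(-24 + 10 \left(2 + \sqrt{-1}\right)\right)^{2} = \left(-24 + 10 \left(2 + i\right)\right)^{2} = \left(-24 + \left(20 + 10 i\right)\right)^{2} = \left(-4 + 10 i\right)^{2}$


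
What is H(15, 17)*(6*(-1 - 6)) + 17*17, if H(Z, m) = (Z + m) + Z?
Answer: -1685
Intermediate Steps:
H(Z, m) = m + 2*Z
H(15, 17)*(6*(-1 - 6)) + 17*17 = (17 + 2*15)*(6*(-1 - 6)) + 17*17 = (17 + 30)*(6*(-7)) + 289 = 47*(-42) + 289 = -1974 + 289 = -1685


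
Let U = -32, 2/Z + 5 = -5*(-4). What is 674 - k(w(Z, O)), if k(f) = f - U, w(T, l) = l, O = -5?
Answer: 647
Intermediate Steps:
Z = 2/15 (Z = 2/(-5 - 5*(-4)) = 2/(-5 + 20) = 2/15 ≈ 0.13333)
k(f) = 32 + f (k(f) = f - 1*(-32) = f + 32 = 32 + f)
674 - k(w(Z, O)) = 674 - (32 - 5) = 674 - 1*27 = 674 - 27 = 647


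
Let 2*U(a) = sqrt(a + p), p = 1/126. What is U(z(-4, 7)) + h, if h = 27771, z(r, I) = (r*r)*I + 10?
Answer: 27771 + sqrt(215222)/84 ≈ 27777.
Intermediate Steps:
z(r, I) = 10 + I*r**2 (z(r, I) = r**2*I + 10 = I*r**2 + 10 = 10 + I*r**2)
p = 1/126 ≈ 0.0079365
U(a) = sqrt(1/126 + a)/2 (U(a) = sqrt(a + 1/126)/2 = sqrt(1/126 + a)/2)
U(z(-4, 7)) + h = sqrt(14 + 1764*(10 + 7*(-4)**2))/84 + 27771 = sqrt(14 + 1764*(10 + 7*16))/84 + 27771 = sqrt(14 + 1764*(10 + 112))/84 + 27771 = sqrt(14 + 1764*122)/84 + 27771 = sqrt(14 + 215208)/84 + 27771 = sqrt(215222)/84 + 27771 = 27771 + sqrt(215222)/84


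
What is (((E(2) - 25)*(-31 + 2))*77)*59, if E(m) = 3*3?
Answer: 2107952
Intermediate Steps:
E(m) = 9
(((E(2) - 25)*(-31 + 2))*77)*59 = (((9 - 25)*(-31 + 2))*77)*59 = (-16*(-29)*77)*59 = (464*77)*59 = 35728*59 = 2107952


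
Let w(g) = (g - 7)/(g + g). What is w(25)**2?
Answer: 81/625 ≈ 0.12960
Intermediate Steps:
w(g) = (-7 + g)/(2*g) (w(g) = (-7 + g)/((2*g)) = (-7 + g)*(1/(2*g)) = (-7 + g)/(2*g))
w(25)**2 = ((1/2)*(-7 + 25)/25)**2 = ((1/2)*(1/25)*18)**2 = (9/25)**2 = 81/625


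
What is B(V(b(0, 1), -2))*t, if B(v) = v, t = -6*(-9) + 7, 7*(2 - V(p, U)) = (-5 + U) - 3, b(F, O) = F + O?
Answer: 1464/7 ≈ 209.14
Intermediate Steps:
V(p, U) = 22/7 - U/7 (V(p, U) = 2 - ((-5 + U) - 3)/7 = 2 - (-8 + U)/7 = 2 + (8/7 - U/7) = 22/7 - U/7)
t = 61 (t = 54 + 7 = 61)
B(V(b(0, 1), -2))*t = (22/7 - ⅐*(-2))*61 = (22/7 + 2/7)*61 = (24/7)*61 = 1464/7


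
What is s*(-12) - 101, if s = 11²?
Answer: -1553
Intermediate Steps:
s = 121
s*(-12) - 101 = 121*(-12) - 101 = -1452 - 101 = -1553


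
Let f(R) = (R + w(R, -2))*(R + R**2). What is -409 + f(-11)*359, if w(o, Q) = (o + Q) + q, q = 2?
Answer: -869189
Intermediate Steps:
w(o, Q) = 2 + Q + o (w(o, Q) = (o + Q) + 2 = (Q + o) + 2 = 2 + Q + o)
f(R) = 2*R*(R + R**2) (f(R) = (R + (2 - 2 + R))*(R + R**2) = (R + R)*(R + R**2) = (2*R)*(R + R**2) = 2*R*(R + R**2))
-409 + f(-11)*359 = -409 + (2*(-11)**2*(1 - 11))*359 = -409 + (2*121*(-10))*359 = -409 - 2420*359 = -409 - 868780 = -869189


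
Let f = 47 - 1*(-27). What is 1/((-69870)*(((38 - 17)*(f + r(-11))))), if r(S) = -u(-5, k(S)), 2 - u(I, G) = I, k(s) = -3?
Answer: -1/98307090 ≈ -1.0172e-8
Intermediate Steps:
f = 74 (f = 47 + 27 = 74)
u(I, G) = 2 - I
r(S) = -7 (r(S) = -(2 - 1*(-5)) = -(2 + 5) = -1*7 = -7)
1/((-69870)*(((38 - 17)*(f + r(-11))))) = 1/((-69870)*(((38 - 17)*(74 - 7)))) = -1/(69870*(21*67)) = -1/69870/1407 = -1/69870*1/1407 = -1/98307090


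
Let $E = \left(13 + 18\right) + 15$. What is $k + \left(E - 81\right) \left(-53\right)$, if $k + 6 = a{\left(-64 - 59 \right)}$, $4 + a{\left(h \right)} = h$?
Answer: $1722$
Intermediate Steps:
$E = 46$ ($E = 31 + 15 = 46$)
$a{\left(h \right)} = -4 + h$
$k = -133$ ($k = -6 - 127 = -133$)
$k + \left(E - 81\right) \left(-53\right) = -133 + \left(46 - 81\right) \left(-53\right) = -133 - -1855 = -133 + 1855 = 1722$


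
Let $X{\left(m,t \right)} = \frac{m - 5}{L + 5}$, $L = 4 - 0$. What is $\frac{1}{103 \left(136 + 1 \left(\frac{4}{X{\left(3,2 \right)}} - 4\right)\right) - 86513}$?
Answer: $- \frac{1}{74771} \approx -1.3374 \cdot 10^{-5}$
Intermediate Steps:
$L = 4$ ($L = 4 + 0 = 4$)
$X{\left(m,t \right)} = - \frac{5}{9} + \frac{m}{9}$ ($X{\left(m,t \right)} = \frac{m - 5}{4 + 5} = \frac{-5 + m}{9} = \left(-5 + m\right) \frac{1}{9} = - \frac{5}{9} + \frac{m}{9}$)
$\frac{1}{103 \left(136 + 1 \left(\frac{4}{X{\left(3,2 \right)}} - 4\right)\right) - 86513} = \frac{1}{103 \left(136 + 1 \left(\frac{4}{- \frac{5}{9} + \frac{1}{9} \cdot 3} - 4\right)\right) - 86513} = \frac{1}{103 \left(136 + 1 \left(\frac{4}{- \frac{5}{9} + \frac{1}{3}} - 4\right)\right) - 86513} = \frac{1}{103 \left(136 + 1 \left(\frac{4}{- \frac{2}{9}} - 4\right)\right) - 86513} = \frac{1}{103 \left(136 + 1 \left(4 \left(- \frac{9}{2}\right) - 4\right)\right) - 86513} = \frac{1}{103 \left(136 + 1 \left(-18 - 4\right)\right) - 86513} = \frac{1}{103 \left(136 + 1 \left(-22\right)\right) - 86513} = \frac{1}{103 \left(136 - 22\right) - 86513} = \frac{1}{103 \cdot 114 - 86513} = \frac{1}{11742 - 86513} = \frac{1}{-74771} = - \frac{1}{74771}$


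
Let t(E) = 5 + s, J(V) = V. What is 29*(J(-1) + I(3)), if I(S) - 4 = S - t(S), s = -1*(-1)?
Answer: 0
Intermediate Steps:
s = 1
t(E) = 6 (t(E) = 5 + 1 = 6)
I(S) = -2 + S (I(S) = 4 + (S - 1*6) = 4 + (S - 6) = 4 + (-6 + S) = -2 + S)
29*(J(-1) + I(3)) = 29*(-1 + (-2 + 3)) = 29*(-1 + 1) = 29*0 = 0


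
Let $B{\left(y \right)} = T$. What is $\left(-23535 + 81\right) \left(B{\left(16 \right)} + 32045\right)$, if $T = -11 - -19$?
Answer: $-751771062$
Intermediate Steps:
$T = 8$ ($T = -11 + 19 = 8$)
$B{\left(y \right)} = 8$
$\left(-23535 + 81\right) \left(B{\left(16 \right)} + 32045\right) = \left(-23535 + 81\right) \left(8 + 32045\right) = \left(-23454\right) 32053 = -751771062$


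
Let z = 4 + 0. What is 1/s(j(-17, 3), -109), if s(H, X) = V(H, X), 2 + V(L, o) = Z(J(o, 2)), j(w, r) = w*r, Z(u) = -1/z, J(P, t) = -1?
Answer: -4/9 ≈ -0.44444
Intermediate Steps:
z = 4
Z(u) = -¼ (Z(u) = -1/4 = -1*¼ = -¼)
j(w, r) = r*w
V(L, o) = -9/4 (V(L, o) = -2 - ¼ = -9/4)
s(H, X) = -9/4
1/s(j(-17, 3), -109) = 1/(-9/4) = -4/9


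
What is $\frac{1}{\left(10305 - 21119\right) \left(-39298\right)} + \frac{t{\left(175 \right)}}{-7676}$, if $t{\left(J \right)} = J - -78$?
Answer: $- \frac{6719815065}{203878672417} \approx -0.03296$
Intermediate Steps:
$t{\left(J \right)} = 78 + J$ ($t{\left(J \right)} = J + 78 = 78 + J$)
$\frac{1}{\left(10305 - 21119\right) \left(-39298\right)} + \frac{t{\left(175 \right)}}{-7676} = \frac{1}{\left(10305 - 21119\right) \left(-39298\right)} + \frac{78 + 175}{-7676} = \frac{1}{-10814} \left(- \frac{1}{39298}\right) + 253 \left(- \frac{1}{7676}\right) = \left(- \frac{1}{10814}\right) \left(- \frac{1}{39298}\right) - \frac{253}{7676} = \frac{1}{424968572} - \frac{253}{7676} = - \frac{6719815065}{203878672417}$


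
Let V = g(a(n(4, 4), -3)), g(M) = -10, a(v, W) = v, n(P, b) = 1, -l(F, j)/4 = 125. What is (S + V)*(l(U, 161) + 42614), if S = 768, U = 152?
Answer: 31922412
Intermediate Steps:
l(F, j) = -500 (l(F, j) = -4*125 = -500)
V = -10
(S + V)*(l(U, 161) + 42614) = (768 - 10)*(-500 + 42614) = 758*42114 = 31922412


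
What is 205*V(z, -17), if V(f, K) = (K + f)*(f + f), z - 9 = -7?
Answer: -12300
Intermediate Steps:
z = 2 (z = 9 - 7 = 2)
V(f, K) = 2*f*(K + f) (V(f, K) = (K + f)*(2*f) = 2*f*(K + f))
205*V(z, -17) = 205*(2*2*(-17 + 2)) = 205*(2*2*(-15)) = 205*(-60) = -12300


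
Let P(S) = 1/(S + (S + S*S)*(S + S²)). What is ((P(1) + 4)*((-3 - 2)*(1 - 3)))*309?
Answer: 12978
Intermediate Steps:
P(S) = 1/(S + (S + S²)²) (P(S) = 1/(S + (S + S²)*(S + S²)) = 1/(S + (S + S²)²))
((P(1) + 4)*((-3 - 2)*(1 - 3)))*309 = ((1/(1*(1 + 1*(1 + 1)²)) + 4)*((-3 - 2)*(1 - 3)))*309 = ((1/(1 + 1*2²) + 4)*(-5*(-2)))*309 = ((1/(1 + 1*4) + 4)*10)*309 = ((1/(1 + 4) + 4)*10)*309 = ((1/5 + 4)*10)*309 = ((1*(⅕) + 4)*10)*309 = ((⅕ + 4)*10)*309 = ((21/5)*10)*309 = 42*309 = 12978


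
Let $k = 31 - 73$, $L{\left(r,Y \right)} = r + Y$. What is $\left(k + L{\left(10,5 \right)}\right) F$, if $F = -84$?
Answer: $2268$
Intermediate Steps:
$L{\left(r,Y \right)} = Y + r$
$k = -42$ ($k = 31 - 73 = -42$)
$\left(k + L{\left(10,5 \right)}\right) F = \left(-42 + \left(5 + 10\right)\right) \left(-84\right) = \left(-42 + 15\right) \left(-84\right) = \left(-27\right) \left(-84\right) = 2268$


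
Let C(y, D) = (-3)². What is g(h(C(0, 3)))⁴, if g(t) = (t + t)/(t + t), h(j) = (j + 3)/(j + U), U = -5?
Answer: 1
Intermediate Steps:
C(y, D) = 9
h(j) = (3 + j)/(-5 + j) (h(j) = (j + 3)/(j - 5) = (3 + j)/(-5 + j))
g(t) = 1 (g(t) = (2*t)/((2*t)) = (2*t)*(1/(2*t)) = 1)
g(h(C(0, 3)))⁴ = 1⁴ = 1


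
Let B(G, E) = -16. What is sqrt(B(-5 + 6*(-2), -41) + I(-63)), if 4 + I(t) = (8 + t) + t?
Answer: I*sqrt(138) ≈ 11.747*I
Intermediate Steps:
I(t) = 4 + 2*t (I(t) = -4 + ((8 + t) + t) = -4 + (8 + 2*t) = 4 + 2*t)
sqrt(B(-5 + 6*(-2), -41) + I(-63)) = sqrt(-16 + (4 + 2*(-63))) = sqrt(-16 + (4 - 126)) = sqrt(-16 - 122) = sqrt(-138) = I*sqrt(138)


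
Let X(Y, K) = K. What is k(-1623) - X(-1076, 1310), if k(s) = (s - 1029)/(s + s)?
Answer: -708268/541 ≈ -1309.2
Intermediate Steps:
k(s) = (-1029 + s)/(2*s) (k(s) = (-1029 + s)/((2*s)) = (-1029 + s)*(1/(2*s)) = (-1029 + s)/(2*s))
k(-1623) - X(-1076, 1310) = (½)*(-1029 - 1623)/(-1623) - 1*1310 = (½)*(-1/1623)*(-2652) - 1310 = 442/541 - 1310 = -708268/541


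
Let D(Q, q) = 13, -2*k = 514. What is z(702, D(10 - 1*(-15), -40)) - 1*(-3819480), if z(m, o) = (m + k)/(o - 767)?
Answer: 2879887475/754 ≈ 3.8195e+6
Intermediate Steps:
k = -257 (k = -1/2*514 = -257)
z(m, o) = (-257 + m)/(-767 + o) (z(m, o) = (m - 257)/(o - 767) = (-257 + m)/(-767 + o))
z(702, D(10 - 1*(-15), -40)) - 1*(-3819480) = (-257 + 702)/(-767 + 13) - 1*(-3819480) = 445/(-754) + 3819480 = -1/754*445 + 3819480 = -445/754 + 3819480 = 2879887475/754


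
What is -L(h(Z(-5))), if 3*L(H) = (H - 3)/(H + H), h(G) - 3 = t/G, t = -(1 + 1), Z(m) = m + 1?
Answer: -1/42 ≈ -0.023810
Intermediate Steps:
Z(m) = 1 + m
t = -2 (t = -1*2 = -2)
h(G) = 3 - 2/G
L(H) = (-3 + H)/(6*H) (L(H) = ((H - 3)/(H + H))/3 = ((-3 + H)/((2*H)))/3 = ((-3 + H)*(1/(2*H)))/3 = ((-3 + H)/(2*H))/3 = (-3 + H)/(6*H))
-L(h(Z(-5))) = -(-3 + (3 - 2/(1 - 5)))/(6*(3 - 2/(1 - 5))) = -(-3 + (3 - 2/(-4)))/(6*(3 - 2/(-4))) = -(-3 + (3 - 2*(-¼)))/(6*(3 - 2*(-¼))) = -(-3 + (3 + ½))/(6*(3 + ½)) = -(-3 + 7/2)/(6*7/2) = -2/(6*7*2) = -1*1/42 = -1/42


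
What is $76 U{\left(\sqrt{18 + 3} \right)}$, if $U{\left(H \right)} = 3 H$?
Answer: $228 \sqrt{21} \approx 1044.8$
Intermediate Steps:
$76 U{\left(\sqrt{18 + 3} \right)} = 76 \cdot 3 \sqrt{18 + 3} = 76 \cdot 3 \sqrt{21} = 228 \sqrt{21}$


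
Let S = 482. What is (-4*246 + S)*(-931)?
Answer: 467362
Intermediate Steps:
(-4*246 + S)*(-931) = (-4*246 + 482)*(-931) = (-984 + 482)*(-931) = -502*(-931) = 467362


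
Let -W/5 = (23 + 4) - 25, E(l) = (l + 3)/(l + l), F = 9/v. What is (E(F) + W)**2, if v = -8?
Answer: 4225/36 ≈ 117.36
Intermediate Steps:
F = -9/8 (F = 9/(-8) = 9*(-1/8) = -9/8 ≈ -1.1250)
E(l) = (3 + l)/(2*l) (E(l) = (3 + l)/((2*l)) = (3 + l)*(1/(2*l)) = (3 + l)/(2*l))
W = -10 (W = -5*((23 + 4) - 25) = -5*(27 - 25) = -5*2 = -10)
(E(F) + W)**2 = ((3 - 9/8)/(2*(-9/8)) - 10)**2 = ((1/2)*(-8/9)*(15/8) - 10)**2 = (-5/6 - 10)**2 = (-65/6)**2 = 4225/36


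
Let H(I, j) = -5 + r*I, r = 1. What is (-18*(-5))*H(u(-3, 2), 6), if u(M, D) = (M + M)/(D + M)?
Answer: 90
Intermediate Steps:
u(M, D) = 2*M/(D + M) (u(M, D) = (2*M)/(D + M) = 2*M/(D + M))
H(I, j) = -5 + I (H(I, j) = -5 + 1*I = -5 + I)
(-18*(-5))*H(u(-3, 2), 6) = (-18*(-5))*(-5 + 2*(-3)/(2 - 3)) = 90*(-5 + 2*(-3)/(-1)) = 90*(-5 + 2*(-3)*(-1)) = 90*(-5 + 6) = 90*1 = 90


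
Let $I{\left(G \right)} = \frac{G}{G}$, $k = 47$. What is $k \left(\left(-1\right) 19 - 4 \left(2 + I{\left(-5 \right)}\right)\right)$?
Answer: $-1457$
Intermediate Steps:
$I{\left(G \right)} = 1$
$k \left(\left(-1\right) 19 - 4 \left(2 + I{\left(-5 \right)}\right)\right) = 47 \left(\left(-1\right) 19 - 4 \left(2 + 1\right)\right) = 47 \left(-19 - 12\right) = 47 \left(-31\right) = -1457$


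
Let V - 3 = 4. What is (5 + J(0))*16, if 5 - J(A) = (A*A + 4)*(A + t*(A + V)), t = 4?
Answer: -1632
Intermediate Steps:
V = 7 (V = 3 + 4 = 7)
J(A) = 5 - (4 + A²)*(28 + 5*A) (J(A) = 5 - (A*A + 4)*(A + 4*(A + 7)) = 5 - (A² + 4)*(A + 4*(7 + A)) = 5 - (4 + A²)*(A + (28 + 4*A)) = 5 - (4 + A²)*(28 + 5*A))
(5 + J(0))*16 = (5 + (-107 - 28*0² - 20*0 - 5*0³))*16 = (5 + (-107 - 28*0 + 0 - 5*0))*16 = (5 + (-107 + 0 + 0 + 0))*16 = (5 - 107)*16 = -102*16 = -1632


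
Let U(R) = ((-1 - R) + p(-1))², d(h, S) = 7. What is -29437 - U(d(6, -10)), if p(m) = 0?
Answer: -29501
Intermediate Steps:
U(R) = (-1 - R)² (U(R) = ((-1 - R) + 0)² = (-1 - R)²)
-29437 - U(d(6, -10)) = -29437 - (1 + 7)² = -29437 - 1*8² = -29437 - 1*64 = -29437 - 64 = -29501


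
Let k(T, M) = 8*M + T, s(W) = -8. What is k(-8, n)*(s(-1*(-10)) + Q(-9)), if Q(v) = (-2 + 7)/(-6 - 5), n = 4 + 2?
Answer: -3720/11 ≈ -338.18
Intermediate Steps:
n = 6
k(T, M) = T + 8*M
Q(v) = -5/11 (Q(v) = 5/(-11) = 5*(-1/11) = -5/11)
k(-8, n)*(s(-1*(-10)) + Q(-9)) = (-8 + 8*6)*(-8 - 5/11) = (-8 + 48)*(-93/11) = 40*(-93/11) = -3720/11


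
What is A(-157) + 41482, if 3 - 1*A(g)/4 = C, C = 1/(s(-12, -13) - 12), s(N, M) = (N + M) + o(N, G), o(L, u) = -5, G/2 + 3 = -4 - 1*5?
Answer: 871376/21 ≈ 41494.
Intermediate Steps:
G = -24 (G = -6 + 2*(-4 - 1*5) = -6 + 2*(-4 - 5) = -6 + 2*(-9) = -6 - 18 = -24)
s(N, M) = -5 + M + N (s(N, M) = (N + M) - 5 = (M + N) - 5 = -5 + M + N)
C = -1/42 (C = 1/((-5 - 13 - 12) - 12) = 1/(-30 - 12) = 1/(-42) = -1/42 ≈ -0.023810)
A(g) = 254/21 (A(g) = 12 - 4*(-1/42) = 12 + 2/21 = 254/21)
A(-157) + 41482 = 254/21 + 41482 = 871376/21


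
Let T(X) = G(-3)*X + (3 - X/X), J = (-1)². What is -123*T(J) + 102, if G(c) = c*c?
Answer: -1251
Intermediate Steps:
J = 1
G(c) = c²
T(X) = 2 + 9*X (T(X) = (-3)²*X + (3 - X/X) = 9*X + (3 - 1*1) = 9*X + (3 - 1) = 9*X + 2 = 2 + 9*X)
-123*T(J) + 102 = -123*(2 + 9*1) + 102 = -123*(2 + 9) + 102 = -123*11 + 102 = -1353 + 102 = -1251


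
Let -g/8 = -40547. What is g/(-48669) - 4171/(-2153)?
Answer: -495383129/104784357 ≈ -4.7276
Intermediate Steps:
g = 324376 (g = -8*(-40547) = 324376)
g/(-48669) - 4171/(-2153) = 324376/(-48669) - 4171/(-2153) = 324376*(-1/48669) - 4171*(-1/2153) = -324376/48669 + 4171/2153 = -495383129/104784357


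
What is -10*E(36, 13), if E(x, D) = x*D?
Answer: -4680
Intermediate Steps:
E(x, D) = D*x
-10*E(36, 13) = -130*36 = -10*468 = -4680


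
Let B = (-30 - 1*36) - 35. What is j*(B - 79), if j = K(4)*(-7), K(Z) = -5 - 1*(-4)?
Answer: -1260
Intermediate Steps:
K(Z) = -1 (K(Z) = -5 + 4 = -1)
j = 7 (j = -1*(-7) = 7)
B = -101 (B = (-30 - 36) - 35 = -66 - 35 = -101)
j*(B - 79) = 7*(-101 - 79) = 7*(-180) = -1260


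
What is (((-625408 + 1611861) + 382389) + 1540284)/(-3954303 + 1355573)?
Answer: -1454563/1299365 ≈ -1.1194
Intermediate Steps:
(((-625408 + 1611861) + 382389) + 1540284)/(-3954303 + 1355573) = ((986453 + 382389) + 1540284)/(-2598730) = (1368842 + 1540284)*(-1/2598730) = 2909126*(-1/2598730) = -1454563/1299365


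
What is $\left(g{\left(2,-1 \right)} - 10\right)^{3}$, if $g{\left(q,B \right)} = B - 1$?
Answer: $-1728$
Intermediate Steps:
$g{\left(q,B \right)} = -1 + B$ ($g{\left(q,B \right)} = B - 1 = -1 + B$)
$\left(g{\left(2,-1 \right)} - 10\right)^{3} = \left(\left(-1 - 1\right) - 10\right)^{3} = \left(-2 - 10\right)^{3} = \left(-12\right)^{3} = -1728$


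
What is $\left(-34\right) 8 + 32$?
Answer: $-240$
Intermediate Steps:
$\left(-34\right) 8 + 32 = -272 + 32 = -240$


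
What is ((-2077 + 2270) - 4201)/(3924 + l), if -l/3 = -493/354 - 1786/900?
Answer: -17735400/17408531 ≈ -1.0188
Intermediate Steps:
l = 44831/4425 (l = -3*(-493/354 - 1786/900) = -3*(-493*1/354 - 1786*1/900) = -3*(-493/354 - 893/450) = -3*(-44831/13275) = 44831/4425 ≈ 10.131)
((-2077 + 2270) - 4201)/(3924 + l) = ((-2077 + 2270) - 4201)/(3924 + 44831/4425) = (193 - 4201)/(17408531/4425) = -4008*4425/17408531 = -17735400/17408531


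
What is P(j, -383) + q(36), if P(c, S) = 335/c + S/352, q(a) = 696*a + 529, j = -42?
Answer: 189057317/7392 ≈ 25576.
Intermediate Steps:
q(a) = 529 + 696*a
P(c, S) = 335/c + S/352 (P(c, S) = 335/c + S*(1/352) = 335/c + S/352)
P(j, -383) + q(36) = (335/(-42) + (1/352)*(-383)) + (529 + 696*36) = (335*(-1/42) - 383/352) + (529 + 25056) = (-335/42 - 383/352) + 25585 = -67003/7392 + 25585 = 189057317/7392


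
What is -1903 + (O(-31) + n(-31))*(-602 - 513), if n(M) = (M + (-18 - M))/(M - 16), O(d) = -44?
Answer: 2196309/47 ≈ 46730.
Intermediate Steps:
n(M) = -18/(-16 + M)
-1903 + (O(-31) + n(-31))*(-602 - 513) = -1903 + (-44 - 18/(-16 - 31))*(-602 - 513) = -1903 + (-44 - 18/(-47))*(-1115) = -1903 + (-44 - 18*(-1/47))*(-1115) = -1903 + (-44 + 18/47)*(-1115) = -1903 - 2050/47*(-1115) = -1903 + 2285750/47 = 2196309/47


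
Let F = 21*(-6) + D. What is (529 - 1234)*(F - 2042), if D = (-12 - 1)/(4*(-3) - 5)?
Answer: 25974315/17 ≈ 1.5279e+6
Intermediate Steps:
D = 13/17 (D = -13/(-12 - 5) = -13/(-17) = -13*(-1/17) = 13/17 ≈ 0.76471)
F = -2129/17 (F = 21*(-6) + 13/17 = -126 + 13/17 = -2129/17 ≈ -125.24)
(529 - 1234)*(F - 2042) = (529 - 1234)*(-2129/17 - 2042) = -705*(-36843/17) = 25974315/17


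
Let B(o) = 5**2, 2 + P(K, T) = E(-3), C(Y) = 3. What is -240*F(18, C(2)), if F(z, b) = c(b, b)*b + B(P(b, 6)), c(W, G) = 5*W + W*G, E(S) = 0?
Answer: -23280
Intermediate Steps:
c(W, G) = 5*W + G*W
P(K, T) = -2 (P(K, T) = -2 + 0 = -2)
B(o) = 25
F(z, b) = 25 + b**2*(5 + b) (F(z, b) = (b*(5 + b))*b + 25 = b**2*(5 + b) + 25 = 25 + b**2*(5 + b))
-240*F(18, C(2)) = -240*(25 + 3**2*(5 + 3)) = -240*(25 + 9*8) = -240*(25 + 72) = -240*97 = -23280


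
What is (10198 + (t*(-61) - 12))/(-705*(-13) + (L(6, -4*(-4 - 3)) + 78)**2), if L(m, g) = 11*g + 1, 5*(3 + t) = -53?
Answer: 27539/397335 ≈ 0.069309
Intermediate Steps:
t = -68/5 (t = -3 + (1/5)*(-53) = -3 - 53/5 = -68/5 ≈ -13.600)
L(m, g) = 1 + 11*g
(10198 + (t*(-61) - 12))/(-705*(-13) + (L(6, -4*(-4 - 3)) + 78)**2) = (10198 + (-68/5*(-61) - 12))/(-705*(-13) + ((1 + 11*(-4*(-4 - 3))) + 78)**2) = (10198 + (4148/5 - 12))/(9165 + ((1 + 11*(-4*(-7))) + 78)**2) = (10198 + 4088/5)/(9165 + ((1 + 11*28) + 78)**2) = 55078/(5*(9165 + ((1 + 308) + 78)**2)) = 55078/(5*(9165 + (309 + 78)**2)) = 55078/(5*(9165 + 387**2)) = 55078/(5*(9165 + 149769)) = (55078/5)/158934 = (55078/5)*(1/158934) = 27539/397335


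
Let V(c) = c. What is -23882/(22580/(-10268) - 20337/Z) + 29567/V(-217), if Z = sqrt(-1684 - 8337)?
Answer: 3*(-514515856931*sqrt(10021) + 43879619707781*I)/(217*(52205079*sqrt(10021) + 56568545*I)) ≈ -134.98 + 117.54*I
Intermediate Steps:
Z = I*sqrt(10021) (Z = sqrt(-10021) = I*sqrt(10021) ≈ 100.1*I)
-23882/(22580/(-10268) - 20337/Z) + 29567/V(-217) = -23882/(22580/(-10268) - 20337*(-I*sqrt(10021)/10021)) + 29567/(-217) = -23882/(22580*(-1/10268) - (-20337)*I*sqrt(10021)/10021) + 29567*(-1/217) = -23882/(-5645/2567 + 20337*I*sqrt(10021)/10021) - 29567/217 = -29567/217 - 23882/(-5645/2567 + 20337*I*sqrt(10021)/10021)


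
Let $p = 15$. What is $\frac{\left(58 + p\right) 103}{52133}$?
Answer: $\frac{7519}{52133} \approx 0.14423$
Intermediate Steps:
$\frac{\left(58 + p\right) 103}{52133} = \frac{\left(58 + 15\right) 103}{52133} = 73 \cdot 103 \cdot \frac{1}{52133} = 7519 \cdot \frac{1}{52133} = \frac{7519}{52133}$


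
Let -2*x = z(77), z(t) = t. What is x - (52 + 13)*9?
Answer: -1247/2 ≈ -623.50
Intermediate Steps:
x = -77/2 (x = -½*77 = -77/2 ≈ -38.500)
x - (52 + 13)*9 = -77/2 - (52 + 13)*9 = -77/2 - 65*9 = -77/2 - 1*585 = -77/2 - 585 = -1247/2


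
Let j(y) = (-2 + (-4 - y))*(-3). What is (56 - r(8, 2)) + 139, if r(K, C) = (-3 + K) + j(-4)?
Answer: 184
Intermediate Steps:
j(y) = 18 + 3*y (j(y) = (-6 - y)*(-3) = 18 + 3*y)
r(K, C) = 3 + K (r(K, C) = (-3 + K) + (18 + 3*(-4)) = (-3 + K) + (18 - 12) = (-3 + K) + 6 = 3 + K)
(56 - r(8, 2)) + 139 = (56 - (3 + 8)) + 139 = (56 - 1*11) + 139 = (56 - 11) + 139 = 45 + 139 = 184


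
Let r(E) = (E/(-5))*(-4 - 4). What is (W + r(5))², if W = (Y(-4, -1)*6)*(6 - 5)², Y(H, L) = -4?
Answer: 256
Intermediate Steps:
r(E) = 8*E/5 (r(E) = (E*(-⅕))*(-8) = -E/5*(-8) = 8*E/5)
W = -24 (W = (-4*6)*(6 - 5)² = -24*1² = -24*1 = -24)
(W + r(5))² = (-24 + (8/5)*5)² = (-24 + 8)² = (-16)² = 256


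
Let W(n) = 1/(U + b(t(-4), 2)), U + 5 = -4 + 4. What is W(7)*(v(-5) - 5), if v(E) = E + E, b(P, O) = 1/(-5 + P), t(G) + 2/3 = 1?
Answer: 210/73 ≈ 2.8767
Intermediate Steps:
t(G) = 1/3 (t(G) = -2/3 + 1 = 1/3)
v(E) = 2*E
U = -5 (U = -5 + (-4 + 4) = -5 + 0 = -5)
W(n) = -14/73 (W(n) = 1/(-5 + 1/(-5 + 1/3)) = 1/(-5 + 1/(-14/3)) = 1/(-5 - 3/14) = 1/(-73/14) = -14/73)
W(7)*(v(-5) - 5) = -14*(2*(-5) - 5)/73 = -14*(-10 - 5)/73 = -14/73*(-15) = 210/73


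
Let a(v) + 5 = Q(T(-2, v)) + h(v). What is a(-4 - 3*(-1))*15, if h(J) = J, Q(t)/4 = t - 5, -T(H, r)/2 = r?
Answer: -270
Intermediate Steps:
T(H, r) = -2*r
Q(t) = -20 + 4*t (Q(t) = 4*(t - 5) = 4*(-5 + t) = -20 + 4*t)
a(v) = -25 - 7*v (a(v) = -5 + ((-20 + 4*(-2*v)) + v) = -5 + ((-20 - 8*v) + v) = -5 + (-20 - 7*v) = -25 - 7*v)
a(-4 - 3*(-1))*15 = (-25 - 7*(-4 - 3*(-1)))*15 = (-25 - 7*(-4 + 3))*15 = (-25 - 7*(-1))*15 = (-25 + 7)*15 = -18*15 = -270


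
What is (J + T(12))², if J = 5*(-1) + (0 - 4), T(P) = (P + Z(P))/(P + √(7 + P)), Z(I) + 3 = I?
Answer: 770508/15625 + 36666*√19/15625 ≈ 59.541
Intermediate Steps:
Z(I) = -3 + I
T(P) = (-3 + 2*P)/(P + √(7 + P)) (T(P) = (P + (-3 + P))/(P + √(7 + P)) = (-3 + 2*P)/(P + √(7 + P)))
J = -9 (J = -5 - 4 = -9)
(J + T(12))² = (-9 + (-3 + 2*12)/(12 + √(7 + 12)))² = (-9 + (-3 + 24)/(12 + √19))² = (-9 + 21/(12 + √19))²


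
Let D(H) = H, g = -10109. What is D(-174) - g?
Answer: 9935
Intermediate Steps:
D(-174) - g = -174 - 1*(-10109) = -174 + 10109 = 9935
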